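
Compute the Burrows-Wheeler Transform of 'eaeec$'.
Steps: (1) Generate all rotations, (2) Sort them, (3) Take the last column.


Rotations (sorted):
  0: $eaeec -> last char: c
  1: aeec$e -> last char: e
  2: c$eaee -> last char: e
  3: eaeec$ -> last char: $
  4: ec$eae -> last char: e
  5: eec$ea -> last char: a


BWT = cee$ea


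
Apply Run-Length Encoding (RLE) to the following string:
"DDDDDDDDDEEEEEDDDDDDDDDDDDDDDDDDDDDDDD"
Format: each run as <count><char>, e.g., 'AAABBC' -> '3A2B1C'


Scanning runs left to right:
  i=0: run of 'D' x 9 -> '9D'
  i=9: run of 'E' x 5 -> '5E'
  i=14: run of 'D' x 24 -> '24D'

RLE = 9D5E24D


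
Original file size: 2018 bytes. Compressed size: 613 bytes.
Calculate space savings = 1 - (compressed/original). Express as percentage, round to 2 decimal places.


ratio = compressed/original = 613/2018 = 0.303766
savings = 1 - ratio = 1 - 0.303766 = 0.696234
as a percentage: 0.696234 * 100 = 69.62%

Space savings = 1 - 613/2018 = 69.62%


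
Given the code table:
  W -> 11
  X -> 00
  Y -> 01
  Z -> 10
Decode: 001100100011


Decoding:
00 -> X
11 -> W
00 -> X
10 -> Z
00 -> X
11 -> W


Result: XWXZXW


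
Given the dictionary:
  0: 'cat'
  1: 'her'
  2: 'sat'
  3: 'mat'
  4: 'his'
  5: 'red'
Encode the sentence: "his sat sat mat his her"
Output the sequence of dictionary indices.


Look up each word in the dictionary:
  'his' -> 4
  'sat' -> 2
  'sat' -> 2
  'mat' -> 3
  'his' -> 4
  'her' -> 1

Encoded: [4, 2, 2, 3, 4, 1]


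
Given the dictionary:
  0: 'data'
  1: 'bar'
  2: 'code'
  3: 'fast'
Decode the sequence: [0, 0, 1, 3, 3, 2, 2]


Look up each index in the dictionary:
  0 -> 'data'
  0 -> 'data'
  1 -> 'bar'
  3 -> 'fast'
  3 -> 'fast'
  2 -> 'code'
  2 -> 'code'

Decoded: "data data bar fast fast code code"


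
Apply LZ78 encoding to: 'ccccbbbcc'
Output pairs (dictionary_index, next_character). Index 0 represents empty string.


LZ78 encoding steps:
Dictionary: {0: ''}
Step 1: w='' (idx 0), next='c' -> output (0, 'c'), add 'c' as idx 1
Step 2: w='c' (idx 1), next='c' -> output (1, 'c'), add 'cc' as idx 2
Step 3: w='c' (idx 1), next='b' -> output (1, 'b'), add 'cb' as idx 3
Step 4: w='' (idx 0), next='b' -> output (0, 'b'), add 'b' as idx 4
Step 5: w='b' (idx 4), next='c' -> output (4, 'c'), add 'bc' as idx 5
Step 6: w='c' (idx 1), end of input -> output (1, '')


Encoded: [(0, 'c'), (1, 'c'), (1, 'b'), (0, 'b'), (4, 'c'), (1, '')]


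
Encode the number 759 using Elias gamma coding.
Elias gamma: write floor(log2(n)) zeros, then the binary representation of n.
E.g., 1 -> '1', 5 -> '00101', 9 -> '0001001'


num_bits = floor(log2(759)) + 1 = 10
leading_zeros = num_bits - 1 = 9
binary(759) = 1011110111

Elias gamma(759) = '000000000' + '1011110111' = 0000000001011110111 (19 bits)


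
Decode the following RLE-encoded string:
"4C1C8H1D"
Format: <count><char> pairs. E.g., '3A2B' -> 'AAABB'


Expanding each <count><char> pair:
  4C -> 'CCCC'
  1C -> 'C'
  8H -> 'HHHHHHHH'
  1D -> 'D'

Decoded = CCCCCHHHHHHHHD


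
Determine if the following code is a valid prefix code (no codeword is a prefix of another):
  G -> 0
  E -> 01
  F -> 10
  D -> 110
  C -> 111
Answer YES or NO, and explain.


Checking each pair (does one codeword prefix another?):
  G='0' vs E='01': prefix -- VIOLATION

NO -- this is NOT a valid prefix code. G (0) is a prefix of E (01).


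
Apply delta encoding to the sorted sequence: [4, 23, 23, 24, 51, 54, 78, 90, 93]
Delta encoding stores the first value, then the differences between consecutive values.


First value: 4
Deltas:
  23 - 4 = 19
  23 - 23 = 0
  24 - 23 = 1
  51 - 24 = 27
  54 - 51 = 3
  78 - 54 = 24
  90 - 78 = 12
  93 - 90 = 3


Delta encoded: [4, 19, 0, 1, 27, 3, 24, 12, 3]


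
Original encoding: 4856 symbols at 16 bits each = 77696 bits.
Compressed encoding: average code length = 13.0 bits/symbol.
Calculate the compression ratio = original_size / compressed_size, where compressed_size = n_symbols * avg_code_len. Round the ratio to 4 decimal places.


original_size = n_symbols * orig_bits = 4856 * 16 = 77696 bits
compressed_size = n_symbols * avg_code_len = 4856 * 13.0 = 63128.0 bits
ratio = original_size / compressed_size = 77696 / 63128.0 = 1.2308

Compression ratio = 1.2308


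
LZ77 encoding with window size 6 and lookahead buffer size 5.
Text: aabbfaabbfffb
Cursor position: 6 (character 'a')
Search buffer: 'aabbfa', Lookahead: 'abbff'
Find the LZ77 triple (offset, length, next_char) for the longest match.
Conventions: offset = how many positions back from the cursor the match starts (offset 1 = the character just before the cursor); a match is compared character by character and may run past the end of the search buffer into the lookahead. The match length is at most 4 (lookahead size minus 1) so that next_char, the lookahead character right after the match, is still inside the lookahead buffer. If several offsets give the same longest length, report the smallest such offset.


Try each offset into the search buffer:
  offset=1 (pos 5, char 'a'): match length 1
  offset=2 (pos 4, char 'f'): match length 0
  offset=3 (pos 3, char 'b'): match length 0
  offset=4 (pos 2, char 'b'): match length 0
  offset=5 (pos 1, char 'a'): match length 4
  offset=6 (pos 0, char 'a'): match length 1
Longest match has length 4 at offset 5.
next_char = character at position 6 + 4 = 10 -> 'f'

Best match: offset=5, length=4 (matching 'abbf' starting at position 1)
LZ77 triple: (5, 4, 'f')


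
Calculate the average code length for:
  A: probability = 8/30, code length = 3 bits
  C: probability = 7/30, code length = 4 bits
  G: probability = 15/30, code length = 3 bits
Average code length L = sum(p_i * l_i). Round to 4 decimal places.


Weighted contributions p_i * l_i:
  A: (8/30) * 3 = 24/30
  C: (7/30) * 4 = 28/30
  G: (15/30) * 3 = 45/30
Sum = (24 + 28 + 45)/30 = 97/30

L = 97/30 = 3.2333 bits/symbol


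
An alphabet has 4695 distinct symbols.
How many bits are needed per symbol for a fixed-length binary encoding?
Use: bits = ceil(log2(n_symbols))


log2(4695) = 12.1969
Bracket: 2^12 = 4096 < 4695 <= 2^13 = 8192
So ceil(log2(4695)) = 13

bits = ceil(log2(4695)) = ceil(12.1969) = 13 bits


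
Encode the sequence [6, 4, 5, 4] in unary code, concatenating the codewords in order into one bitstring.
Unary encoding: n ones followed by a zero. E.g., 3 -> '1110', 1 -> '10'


Encode each number as n ones followed by a terminating 0:
  6 -> 1111110 (7 bits)
  4 -> 11110 (5 bits)
  5 -> 111110 (6 bits)
  4 -> 11110 (5 bits)
Total length = 7 + 5 + 6 + 5 = 23 bits.

Unary([6, 4, 5, 4]) = 11111101111011111011110 (23 bits)


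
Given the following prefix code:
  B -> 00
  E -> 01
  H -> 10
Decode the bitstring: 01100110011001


Decoding step by step:
Bits 01 -> E
Bits 10 -> H
Bits 01 -> E
Bits 10 -> H
Bits 01 -> E
Bits 10 -> H
Bits 01 -> E


Decoded message: EHEHEHE


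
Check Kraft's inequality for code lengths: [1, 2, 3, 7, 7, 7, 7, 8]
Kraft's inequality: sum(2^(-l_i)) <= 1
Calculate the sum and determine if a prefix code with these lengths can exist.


Sum = 2^(-1) + 2^(-2) + 2^(-3) + 2^(-7) + 2^(-7) + 2^(-7) + 2^(-7) + 2^(-8)
    = 0.5 + 0.25 + 0.125 + 0.0078125 + 0.0078125 + 0.0078125 + 0.0078125 + 0.00390625
    = 233/256 = 0.91015625
Since 0.91015625 <= 1, Kraft's inequality IS satisfied.
A prefix code with these lengths CAN exist.

Kraft sum = 0.91015625. Satisfied.


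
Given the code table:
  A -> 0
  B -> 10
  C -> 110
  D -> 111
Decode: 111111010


Decoding:
111 -> D
111 -> D
0 -> A
10 -> B


Result: DDAB


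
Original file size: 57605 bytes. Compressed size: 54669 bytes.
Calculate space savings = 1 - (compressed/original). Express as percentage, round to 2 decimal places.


ratio = compressed/original = 54669/57605 = 0.949032
savings = 1 - ratio = 1 - 0.949032 = 0.050968
as a percentage: 0.050968 * 100 = 5.1%

Space savings = 1 - 54669/57605 = 5.1%


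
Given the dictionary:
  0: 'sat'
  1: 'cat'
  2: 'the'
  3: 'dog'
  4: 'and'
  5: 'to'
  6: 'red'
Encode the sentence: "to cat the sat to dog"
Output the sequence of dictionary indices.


Look up each word in the dictionary:
  'to' -> 5
  'cat' -> 1
  'the' -> 2
  'sat' -> 0
  'to' -> 5
  'dog' -> 3

Encoded: [5, 1, 2, 0, 5, 3]


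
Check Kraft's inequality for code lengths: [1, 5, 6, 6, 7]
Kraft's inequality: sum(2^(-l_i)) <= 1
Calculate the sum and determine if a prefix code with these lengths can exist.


Sum = 2^(-1) + 2^(-5) + 2^(-6) + 2^(-6) + 2^(-7)
    = 0.5 + 0.03125 + 0.015625 + 0.015625 + 0.0078125
    = 73/128 = 0.5703125
Since 0.5703125 <= 1, Kraft's inequality IS satisfied.
A prefix code with these lengths CAN exist.

Kraft sum = 0.5703125. Satisfied.


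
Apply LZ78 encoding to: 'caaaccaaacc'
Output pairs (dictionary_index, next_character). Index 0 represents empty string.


LZ78 encoding steps:
Dictionary: {0: ''}
Step 1: w='' (idx 0), next='c' -> output (0, 'c'), add 'c' as idx 1
Step 2: w='' (idx 0), next='a' -> output (0, 'a'), add 'a' as idx 2
Step 3: w='a' (idx 2), next='a' -> output (2, 'a'), add 'aa' as idx 3
Step 4: w='c' (idx 1), next='c' -> output (1, 'c'), add 'cc' as idx 4
Step 5: w='aa' (idx 3), next='a' -> output (3, 'a'), add 'aaa' as idx 5
Step 6: w='cc' (idx 4), end of input -> output (4, '')


Encoded: [(0, 'c'), (0, 'a'), (2, 'a'), (1, 'c'), (3, 'a'), (4, '')]


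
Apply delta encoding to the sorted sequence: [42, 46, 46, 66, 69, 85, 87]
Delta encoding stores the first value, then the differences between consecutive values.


First value: 42
Deltas:
  46 - 42 = 4
  46 - 46 = 0
  66 - 46 = 20
  69 - 66 = 3
  85 - 69 = 16
  87 - 85 = 2


Delta encoded: [42, 4, 0, 20, 3, 16, 2]


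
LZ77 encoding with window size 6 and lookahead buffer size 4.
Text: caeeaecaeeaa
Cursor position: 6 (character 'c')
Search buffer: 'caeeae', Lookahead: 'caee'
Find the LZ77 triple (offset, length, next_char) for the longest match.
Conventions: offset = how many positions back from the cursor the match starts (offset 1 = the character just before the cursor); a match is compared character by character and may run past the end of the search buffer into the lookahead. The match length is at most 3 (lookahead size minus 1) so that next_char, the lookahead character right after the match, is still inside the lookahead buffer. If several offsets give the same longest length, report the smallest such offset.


Try each offset into the search buffer:
  offset=1 (pos 5, char 'e'): match length 0
  offset=2 (pos 4, char 'a'): match length 0
  offset=3 (pos 3, char 'e'): match length 0
  offset=4 (pos 2, char 'e'): match length 0
  offset=5 (pos 1, char 'a'): match length 0
  offset=6 (pos 0, char 'c'): match length 3
Longest match has length 3 at offset 6.
next_char = character at position 6 + 3 = 9 -> 'e'

Best match: offset=6, length=3 (matching 'cae' starting at position 0)
LZ77 triple: (6, 3, 'e')


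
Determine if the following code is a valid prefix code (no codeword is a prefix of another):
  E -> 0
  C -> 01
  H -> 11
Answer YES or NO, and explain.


Checking each pair (does one codeword prefix another?):
  E='0' vs C='01': prefix -- VIOLATION

NO -- this is NOT a valid prefix code. E (0) is a prefix of C (01).


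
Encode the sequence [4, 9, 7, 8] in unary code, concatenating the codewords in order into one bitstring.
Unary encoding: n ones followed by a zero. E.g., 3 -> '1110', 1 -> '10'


Encode each number as n ones followed by a terminating 0:
  4 -> 11110 (5 bits)
  9 -> 1111111110 (10 bits)
  7 -> 11111110 (8 bits)
  8 -> 111111110 (9 bits)
Total length = 5 + 10 + 8 + 9 = 32 bits.

Unary([4, 9, 7, 8]) = 11110111111111011111110111111110 (32 bits)


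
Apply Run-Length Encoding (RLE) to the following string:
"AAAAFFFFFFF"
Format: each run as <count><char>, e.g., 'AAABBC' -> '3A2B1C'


Scanning runs left to right:
  i=0: run of 'A' x 4 -> '4A'
  i=4: run of 'F' x 7 -> '7F'

RLE = 4A7F


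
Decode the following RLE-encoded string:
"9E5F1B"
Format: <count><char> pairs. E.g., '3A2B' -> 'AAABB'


Expanding each <count><char> pair:
  9E -> 'EEEEEEEEE'
  5F -> 'FFFFF'
  1B -> 'B'

Decoded = EEEEEEEEEFFFFFB


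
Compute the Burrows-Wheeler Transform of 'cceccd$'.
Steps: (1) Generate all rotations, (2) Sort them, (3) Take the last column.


Rotations (sorted):
  0: $cceccd -> last char: d
  1: ccd$cce -> last char: e
  2: cceccd$ -> last char: $
  3: cd$ccec -> last char: c
  4: ceccd$c -> last char: c
  5: d$ccecc -> last char: c
  6: eccd$cc -> last char: c


BWT = de$cccc


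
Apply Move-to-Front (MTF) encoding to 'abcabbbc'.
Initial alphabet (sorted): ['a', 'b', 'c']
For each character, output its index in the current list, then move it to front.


MTF encoding:
'a': index 0 in ['a', 'b', 'c'] -> ['a', 'b', 'c']
'b': index 1 in ['a', 'b', 'c'] -> ['b', 'a', 'c']
'c': index 2 in ['b', 'a', 'c'] -> ['c', 'b', 'a']
'a': index 2 in ['c', 'b', 'a'] -> ['a', 'c', 'b']
'b': index 2 in ['a', 'c', 'b'] -> ['b', 'a', 'c']
'b': index 0 in ['b', 'a', 'c'] -> ['b', 'a', 'c']
'b': index 0 in ['b', 'a', 'c'] -> ['b', 'a', 'c']
'c': index 2 in ['b', 'a', 'c'] -> ['c', 'b', 'a']


Output: [0, 1, 2, 2, 2, 0, 0, 2]


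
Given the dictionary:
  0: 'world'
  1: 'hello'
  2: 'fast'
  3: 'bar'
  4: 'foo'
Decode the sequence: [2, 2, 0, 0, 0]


Look up each index in the dictionary:
  2 -> 'fast'
  2 -> 'fast'
  0 -> 'world'
  0 -> 'world'
  0 -> 'world'

Decoded: "fast fast world world world"


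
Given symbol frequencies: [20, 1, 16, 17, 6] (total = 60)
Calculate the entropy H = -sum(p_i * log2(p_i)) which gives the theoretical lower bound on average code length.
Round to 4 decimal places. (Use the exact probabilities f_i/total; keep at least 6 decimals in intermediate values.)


Per-symbol terms -p_i * log2(p_i) with p_i = f_i/60:
  p = 20/60 = 0.333333: log2(p) = -1.584963, -p*log2(p) = 0.528321
  p = 1/60 = 0.016667: log2(p) = -5.906891, -p*log2(p) = 0.098448
  p = 16/60 = 0.266667: log2(p) = -1.906891, -p*log2(p) = 0.508504
  p = 17/60 = 0.283333: log2(p) = -1.819428, -p*log2(p) = 0.515505
  p = 6/60 = 0.100000: log2(p) = -3.321928, -p*log2(p) = 0.332193
H = 0.528321 + 0.098448 + 0.508504 + 0.515505 + 0.332193 = 1.982971

H = 1.983 bits/symbol


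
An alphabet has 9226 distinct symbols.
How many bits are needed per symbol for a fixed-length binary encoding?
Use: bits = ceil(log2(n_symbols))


log2(9226) = 13.1715
Bracket: 2^13 = 8192 < 9226 <= 2^14 = 16384
So ceil(log2(9226)) = 14

bits = ceil(log2(9226)) = ceil(13.1715) = 14 bits


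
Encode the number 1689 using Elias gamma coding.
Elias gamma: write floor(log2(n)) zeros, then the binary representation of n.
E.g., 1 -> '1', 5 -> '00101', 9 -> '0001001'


num_bits = floor(log2(1689)) + 1 = 11
leading_zeros = num_bits - 1 = 10
binary(1689) = 11010011001

Elias gamma(1689) = '0000000000' + '11010011001' = 000000000011010011001 (21 bits)


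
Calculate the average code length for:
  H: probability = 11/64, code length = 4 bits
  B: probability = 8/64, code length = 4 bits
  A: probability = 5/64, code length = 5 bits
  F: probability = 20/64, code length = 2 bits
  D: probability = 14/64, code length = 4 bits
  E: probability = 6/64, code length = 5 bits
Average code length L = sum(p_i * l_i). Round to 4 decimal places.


Weighted contributions p_i * l_i:
  H: (11/64) * 4 = 44/64
  B: (8/64) * 4 = 32/64
  A: (5/64) * 5 = 25/64
  F: (20/64) * 2 = 40/64
  D: (14/64) * 4 = 56/64
  E: (6/64) * 5 = 30/64
Sum = (44 + 32 + 25 + 40 + 56 + 30)/64 = 227/64

L = 227/64 = 3.5469 bits/symbol


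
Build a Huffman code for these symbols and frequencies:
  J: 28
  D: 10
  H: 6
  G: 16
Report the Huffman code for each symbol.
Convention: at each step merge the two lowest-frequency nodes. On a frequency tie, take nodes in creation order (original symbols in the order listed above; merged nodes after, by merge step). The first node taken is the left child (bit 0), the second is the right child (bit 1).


Huffman tree construction:
Step 1: Merge H(6) + D(10) = 16
Step 2: Merge G(16) + (H+D)(16) = 32
Step 3: Merge J(28) + (G+(H+D))(32) = 60
Read each symbol's code off the tree from the root (left child = 0, right child = 1).

Codes:
  J: 0 (length 1)
  D: 111 (length 3)
  H: 110 (length 3)
  G: 10 (length 2)
Average code length: 108/60 = 1.8000 bits/symbol


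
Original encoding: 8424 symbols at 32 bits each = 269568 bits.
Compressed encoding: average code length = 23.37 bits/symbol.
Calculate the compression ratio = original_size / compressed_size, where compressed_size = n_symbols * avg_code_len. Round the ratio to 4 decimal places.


original_size = n_symbols * orig_bits = 8424 * 32 = 269568 bits
compressed_size = n_symbols * avg_code_len = 8424 * 23.37 = 196868.88 bits
ratio = original_size / compressed_size = 269568 / 196868.88 = 1.3693

Compression ratio = 1.3693


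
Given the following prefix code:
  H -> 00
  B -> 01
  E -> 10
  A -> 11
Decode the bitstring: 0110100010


Decoding step by step:
Bits 01 -> B
Bits 10 -> E
Bits 10 -> E
Bits 00 -> H
Bits 10 -> E


Decoded message: BEEHE


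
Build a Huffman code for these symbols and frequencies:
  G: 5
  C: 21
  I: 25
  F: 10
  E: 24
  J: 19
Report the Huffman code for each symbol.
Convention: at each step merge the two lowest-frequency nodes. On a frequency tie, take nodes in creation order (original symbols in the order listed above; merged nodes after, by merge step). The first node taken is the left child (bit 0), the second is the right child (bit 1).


Huffman tree construction:
Step 1: Merge G(5) + F(10) = 15
Step 2: Merge (G+F)(15) + J(19) = 34
Step 3: Merge C(21) + E(24) = 45
Step 4: Merge I(25) + ((G+F)+J)(34) = 59
Step 5: Merge (C+E)(45) + (I+((G+F)+J))(59) = 104
Read each symbol's code off the tree from the root (left child = 0, right child = 1).

Codes:
  G: 1100 (length 4)
  C: 00 (length 2)
  I: 10 (length 2)
  F: 1101 (length 4)
  E: 01 (length 2)
  J: 111 (length 3)
Average code length: 257/104 = 2.4712 bits/symbol


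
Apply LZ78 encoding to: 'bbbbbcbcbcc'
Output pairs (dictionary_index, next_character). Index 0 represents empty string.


LZ78 encoding steps:
Dictionary: {0: ''}
Step 1: w='' (idx 0), next='b' -> output (0, 'b'), add 'b' as idx 1
Step 2: w='b' (idx 1), next='b' -> output (1, 'b'), add 'bb' as idx 2
Step 3: w='bb' (idx 2), next='c' -> output (2, 'c'), add 'bbc' as idx 3
Step 4: w='b' (idx 1), next='c' -> output (1, 'c'), add 'bc' as idx 4
Step 5: w='bc' (idx 4), next='c' -> output (4, 'c'), add 'bcc' as idx 5


Encoded: [(0, 'b'), (1, 'b'), (2, 'c'), (1, 'c'), (4, 'c')]


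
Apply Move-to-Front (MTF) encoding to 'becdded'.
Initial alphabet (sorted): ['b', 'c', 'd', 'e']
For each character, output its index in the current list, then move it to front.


MTF encoding:
'b': index 0 in ['b', 'c', 'd', 'e'] -> ['b', 'c', 'd', 'e']
'e': index 3 in ['b', 'c', 'd', 'e'] -> ['e', 'b', 'c', 'd']
'c': index 2 in ['e', 'b', 'c', 'd'] -> ['c', 'e', 'b', 'd']
'd': index 3 in ['c', 'e', 'b', 'd'] -> ['d', 'c', 'e', 'b']
'd': index 0 in ['d', 'c', 'e', 'b'] -> ['d', 'c', 'e', 'b']
'e': index 2 in ['d', 'c', 'e', 'b'] -> ['e', 'd', 'c', 'b']
'd': index 1 in ['e', 'd', 'c', 'b'] -> ['d', 'e', 'c', 'b']


Output: [0, 3, 2, 3, 0, 2, 1]


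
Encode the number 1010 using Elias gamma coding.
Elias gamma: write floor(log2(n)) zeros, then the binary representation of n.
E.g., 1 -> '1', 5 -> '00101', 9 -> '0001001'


num_bits = floor(log2(1010)) + 1 = 10
leading_zeros = num_bits - 1 = 9
binary(1010) = 1111110010

Elias gamma(1010) = '000000000' + '1111110010' = 0000000001111110010 (19 bits)


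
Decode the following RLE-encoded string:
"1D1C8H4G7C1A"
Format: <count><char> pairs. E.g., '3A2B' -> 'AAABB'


Expanding each <count><char> pair:
  1D -> 'D'
  1C -> 'C'
  8H -> 'HHHHHHHH'
  4G -> 'GGGG'
  7C -> 'CCCCCCC'
  1A -> 'A'

Decoded = DCHHHHHHHHGGGGCCCCCCCA


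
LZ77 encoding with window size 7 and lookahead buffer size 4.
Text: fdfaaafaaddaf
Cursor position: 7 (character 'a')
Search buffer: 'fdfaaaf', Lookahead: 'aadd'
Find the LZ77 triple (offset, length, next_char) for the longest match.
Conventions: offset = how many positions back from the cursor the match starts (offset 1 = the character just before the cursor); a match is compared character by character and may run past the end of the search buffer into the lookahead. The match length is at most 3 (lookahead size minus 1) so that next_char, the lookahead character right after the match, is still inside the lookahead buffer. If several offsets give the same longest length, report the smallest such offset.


Try each offset into the search buffer:
  offset=1 (pos 6, char 'f'): match length 0
  offset=2 (pos 5, char 'a'): match length 1
  offset=3 (pos 4, char 'a'): match length 2
  offset=4 (pos 3, char 'a'): match length 2
  offset=5 (pos 2, char 'f'): match length 0
  offset=6 (pos 1, char 'd'): match length 0
  offset=7 (pos 0, char 'f'): match length 0
Longest match has length 2, found at offsets 3, 4; take the smallest, offset 3.
next_char = character at position 7 + 2 = 9 -> 'd'

Best match: offset=3, length=2 (matching 'aa' starting at position 4)
LZ77 triple: (3, 2, 'd')


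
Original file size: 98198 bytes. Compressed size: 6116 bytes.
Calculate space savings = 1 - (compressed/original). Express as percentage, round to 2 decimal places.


ratio = compressed/original = 6116/98198 = 0.062282
savings = 1 - ratio = 1 - 0.062282 = 0.937718
as a percentage: 0.937718 * 100 = 93.77%

Space savings = 1 - 6116/98198 = 93.77%


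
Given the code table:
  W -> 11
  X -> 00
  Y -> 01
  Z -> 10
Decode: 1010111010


Decoding:
10 -> Z
10 -> Z
11 -> W
10 -> Z
10 -> Z


Result: ZZWZZ


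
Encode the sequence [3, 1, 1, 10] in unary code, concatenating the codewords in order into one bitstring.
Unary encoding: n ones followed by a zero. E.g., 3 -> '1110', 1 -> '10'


Encode each number as n ones followed by a terminating 0:
  3 -> 1110 (4 bits)
  1 -> 10 (2 bits)
  1 -> 10 (2 bits)
  10 -> 11111111110 (11 bits)
Total length = 4 + 2 + 2 + 11 = 19 bits.

Unary([3, 1, 1, 10]) = 1110101011111111110 (19 bits)


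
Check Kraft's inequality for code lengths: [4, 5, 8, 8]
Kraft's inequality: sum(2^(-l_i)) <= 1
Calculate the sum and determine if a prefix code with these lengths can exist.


Sum = 2^(-4) + 2^(-5) + 2^(-8) + 2^(-8)
    = 0.0625 + 0.03125 + 0.00390625 + 0.00390625
    = 26/256 = 0.1015625
Since 0.1015625 <= 1, Kraft's inequality IS satisfied.
A prefix code with these lengths CAN exist.

Kraft sum = 0.1015625. Satisfied.


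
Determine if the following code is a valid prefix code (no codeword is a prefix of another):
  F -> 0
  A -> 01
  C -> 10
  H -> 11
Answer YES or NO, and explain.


Checking each pair (does one codeword prefix another?):
  F='0' vs A='01': prefix -- VIOLATION

NO -- this is NOT a valid prefix code. F (0) is a prefix of A (01).


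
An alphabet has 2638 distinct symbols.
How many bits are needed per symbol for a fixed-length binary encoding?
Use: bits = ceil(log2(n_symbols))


log2(2638) = 11.3652
Bracket: 2^11 = 2048 < 2638 <= 2^12 = 4096
So ceil(log2(2638)) = 12

bits = ceil(log2(2638)) = ceil(11.3652) = 12 bits


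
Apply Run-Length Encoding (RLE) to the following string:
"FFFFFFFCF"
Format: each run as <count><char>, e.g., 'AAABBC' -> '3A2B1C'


Scanning runs left to right:
  i=0: run of 'F' x 7 -> '7F'
  i=7: run of 'C' x 1 -> '1C'
  i=8: run of 'F' x 1 -> '1F'

RLE = 7F1C1F


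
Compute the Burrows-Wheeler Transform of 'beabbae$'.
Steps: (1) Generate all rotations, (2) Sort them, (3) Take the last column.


Rotations (sorted):
  0: $beabbae -> last char: e
  1: abbae$be -> last char: e
  2: ae$beabb -> last char: b
  3: bae$beab -> last char: b
  4: bbae$bea -> last char: a
  5: beabbae$ -> last char: $
  6: e$beabba -> last char: a
  7: eabbae$b -> last char: b


BWT = eebba$ab


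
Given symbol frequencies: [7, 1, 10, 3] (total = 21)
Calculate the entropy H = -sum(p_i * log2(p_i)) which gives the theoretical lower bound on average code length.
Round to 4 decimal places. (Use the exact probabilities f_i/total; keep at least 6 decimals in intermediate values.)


Per-symbol terms -p_i * log2(p_i) with p_i = f_i/21:
  p = 7/21 = 0.333333: log2(p) = -1.584963, -p*log2(p) = 0.528321
  p = 1/21 = 0.047619: log2(p) = -4.392317, -p*log2(p) = 0.209158
  p = 10/21 = 0.476190: log2(p) = -1.070389, -p*log2(p) = 0.509709
  p = 3/21 = 0.142857: log2(p) = -2.807355, -p*log2(p) = 0.401051
H = 0.528321 + 0.209158 + 0.509709 + 0.401051 = 1.648239

H = 1.6482 bits/symbol


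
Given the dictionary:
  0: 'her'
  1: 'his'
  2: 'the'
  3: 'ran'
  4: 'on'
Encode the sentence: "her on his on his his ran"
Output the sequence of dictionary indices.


Look up each word in the dictionary:
  'her' -> 0
  'on' -> 4
  'his' -> 1
  'on' -> 4
  'his' -> 1
  'his' -> 1
  'ran' -> 3

Encoded: [0, 4, 1, 4, 1, 1, 3]


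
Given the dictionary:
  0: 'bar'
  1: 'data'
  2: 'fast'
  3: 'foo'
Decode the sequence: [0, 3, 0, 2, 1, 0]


Look up each index in the dictionary:
  0 -> 'bar'
  3 -> 'foo'
  0 -> 'bar'
  2 -> 'fast'
  1 -> 'data'
  0 -> 'bar'

Decoded: "bar foo bar fast data bar"


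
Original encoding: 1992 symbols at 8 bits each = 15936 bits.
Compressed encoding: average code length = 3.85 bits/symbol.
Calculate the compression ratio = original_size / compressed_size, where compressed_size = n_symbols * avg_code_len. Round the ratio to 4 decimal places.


original_size = n_symbols * orig_bits = 1992 * 8 = 15936 bits
compressed_size = n_symbols * avg_code_len = 1992 * 3.85 = 7669.2 bits
ratio = original_size / compressed_size = 15936 / 7669.2 = 2.0779

Compression ratio = 2.0779


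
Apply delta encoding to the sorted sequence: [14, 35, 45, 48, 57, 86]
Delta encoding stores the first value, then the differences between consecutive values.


First value: 14
Deltas:
  35 - 14 = 21
  45 - 35 = 10
  48 - 45 = 3
  57 - 48 = 9
  86 - 57 = 29


Delta encoded: [14, 21, 10, 3, 9, 29]


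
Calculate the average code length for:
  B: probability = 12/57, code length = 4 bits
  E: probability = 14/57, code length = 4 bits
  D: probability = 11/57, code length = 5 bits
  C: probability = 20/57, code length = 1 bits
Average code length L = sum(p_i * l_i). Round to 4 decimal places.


Weighted contributions p_i * l_i:
  B: (12/57) * 4 = 48/57
  E: (14/57) * 4 = 56/57
  D: (11/57) * 5 = 55/57
  C: (20/57) * 1 = 20/57
Sum = (48 + 56 + 55 + 20)/57 = 179/57

L = 179/57 = 3.1404 bits/symbol


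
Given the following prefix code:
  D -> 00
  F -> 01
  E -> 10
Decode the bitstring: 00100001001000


Decoding step by step:
Bits 00 -> D
Bits 10 -> E
Bits 00 -> D
Bits 01 -> F
Bits 00 -> D
Bits 10 -> E
Bits 00 -> D


Decoded message: DEDFDED


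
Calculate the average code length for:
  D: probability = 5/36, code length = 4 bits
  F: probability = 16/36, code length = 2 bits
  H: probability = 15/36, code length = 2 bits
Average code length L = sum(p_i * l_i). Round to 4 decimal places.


Weighted contributions p_i * l_i:
  D: (5/36) * 4 = 20/36
  F: (16/36) * 2 = 32/36
  H: (15/36) * 2 = 30/36
Sum = (20 + 32 + 30)/36 = 82/36

L = 82/36 = 2.2778 bits/symbol


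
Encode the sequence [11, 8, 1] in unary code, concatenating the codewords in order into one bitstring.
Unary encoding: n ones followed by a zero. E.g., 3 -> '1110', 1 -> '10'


Encode each number as n ones followed by a terminating 0:
  11 -> 111111111110 (12 bits)
  8 -> 111111110 (9 bits)
  1 -> 10 (2 bits)
Total length = 12 + 9 + 2 = 23 bits.

Unary([11, 8, 1]) = 11111111111011111111010 (23 bits)


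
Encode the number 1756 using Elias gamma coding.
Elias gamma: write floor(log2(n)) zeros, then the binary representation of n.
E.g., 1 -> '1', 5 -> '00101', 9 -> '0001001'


num_bits = floor(log2(1756)) + 1 = 11
leading_zeros = num_bits - 1 = 10
binary(1756) = 11011011100

Elias gamma(1756) = '0000000000' + '11011011100' = 000000000011011011100 (21 bits)


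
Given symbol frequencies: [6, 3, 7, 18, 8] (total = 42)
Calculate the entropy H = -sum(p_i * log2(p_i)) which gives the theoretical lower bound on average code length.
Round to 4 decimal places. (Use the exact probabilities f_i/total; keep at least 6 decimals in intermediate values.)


Per-symbol terms -p_i * log2(p_i) with p_i = f_i/42:
  p = 6/42 = 0.142857: log2(p) = -2.807355, -p*log2(p) = 0.401051
  p = 3/42 = 0.071429: log2(p) = -3.807355, -p*log2(p) = 0.271954
  p = 7/42 = 0.166667: log2(p) = -2.584963, -p*log2(p) = 0.430827
  p = 18/42 = 0.428571: log2(p) = -1.222392, -p*log2(p) = 0.523882
  p = 8/42 = 0.190476: log2(p) = -2.392317, -p*log2(p) = 0.455680
H = 0.401051 + 0.271954 + 0.430827 + 0.523882 + 0.455680 = 2.083394

H = 2.0834 bits/symbol


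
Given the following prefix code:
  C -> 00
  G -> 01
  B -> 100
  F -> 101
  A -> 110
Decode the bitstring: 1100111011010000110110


Decoding step by step:
Bits 110 -> A
Bits 01 -> G
Bits 110 -> A
Bits 110 -> A
Bits 100 -> B
Bits 00 -> C
Bits 110 -> A
Bits 110 -> A


Decoded message: AGAABCAA


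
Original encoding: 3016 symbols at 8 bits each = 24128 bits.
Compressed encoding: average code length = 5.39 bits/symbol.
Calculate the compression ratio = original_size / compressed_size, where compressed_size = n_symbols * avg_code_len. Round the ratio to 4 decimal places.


original_size = n_symbols * orig_bits = 3016 * 8 = 24128 bits
compressed_size = n_symbols * avg_code_len = 3016 * 5.39 = 16256.24 bits
ratio = original_size / compressed_size = 24128 / 16256.24 = 1.4842

Compression ratio = 1.4842


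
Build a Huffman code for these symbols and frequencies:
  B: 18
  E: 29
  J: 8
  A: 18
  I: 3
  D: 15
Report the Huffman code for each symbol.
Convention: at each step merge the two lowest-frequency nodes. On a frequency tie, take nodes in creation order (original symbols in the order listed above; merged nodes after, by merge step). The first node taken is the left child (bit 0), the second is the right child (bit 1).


Huffman tree construction:
Step 1: Merge I(3) + J(8) = 11
Step 2: Merge (I+J)(11) + D(15) = 26
Step 3: Merge B(18) + A(18) = 36
Step 4: Merge ((I+J)+D)(26) + E(29) = 55
Step 5: Merge (B+A)(36) + (((I+J)+D)+E)(55) = 91
Read each symbol's code off the tree from the root (left child = 0, right child = 1).

Codes:
  B: 00 (length 2)
  E: 11 (length 2)
  J: 1001 (length 4)
  A: 01 (length 2)
  I: 1000 (length 4)
  D: 101 (length 3)
Average code length: 219/91 = 2.4066 bits/symbol


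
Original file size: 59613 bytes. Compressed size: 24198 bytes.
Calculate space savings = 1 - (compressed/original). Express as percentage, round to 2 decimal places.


ratio = compressed/original = 24198/59613 = 0.405918
savings = 1 - ratio = 1 - 0.405918 = 0.594082
as a percentage: 0.594082 * 100 = 59.41%

Space savings = 1 - 24198/59613 = 59.41%


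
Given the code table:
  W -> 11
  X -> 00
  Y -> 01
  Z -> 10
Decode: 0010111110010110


Decoding:
00 -> X
10 -> Z
11 -> W
11 -> W
10 -> Z
01 -> Y
01 -> Y
10 -> Z


Result: XZWWZYYZ


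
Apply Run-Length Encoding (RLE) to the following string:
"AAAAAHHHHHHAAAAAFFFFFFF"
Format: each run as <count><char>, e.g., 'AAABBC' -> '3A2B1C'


Scanning runs left to right:
  i=0: run of 'A' x 5 -> '5A'
  i=5: run of 'H' x 6 -> '6H'
  i=11: run of 'A' x 5 -> '5A'
  i=16: run of 'F' x 7 -> '7F'

RLE = 5A6H5A7F


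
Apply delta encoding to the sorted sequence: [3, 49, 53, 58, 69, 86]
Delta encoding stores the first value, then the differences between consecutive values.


First value: 3
Deltas:
  49 - 3 = 46
  53 - 49 = 4
  58 - 53 = 5
  69 - 58 = 11
  86 - 69 = 17


Delta encoded: [3, 46, 4, 5, 11, 17]


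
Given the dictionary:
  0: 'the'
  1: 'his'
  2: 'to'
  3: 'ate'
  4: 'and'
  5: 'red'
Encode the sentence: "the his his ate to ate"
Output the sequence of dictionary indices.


Look up each word in the dictionary:
  'the' -> 0
  'his' -> 1
  'his' -> 1
  'ate' -> 3
  'to' -> 2
  'ate' -> 3

Encoded: [0, 1, 1, 3, 2, 3]


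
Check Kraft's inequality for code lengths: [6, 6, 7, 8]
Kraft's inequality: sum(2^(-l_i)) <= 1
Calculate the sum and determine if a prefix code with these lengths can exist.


Sum = 2^(-6) + 2^(-6) + 2^(-7) + 2^(-8)
    = 0.015625 + 0.015625 + 0.0078125 + 0.00390625
    = 11/256 = 0.04296875
Since 0.04296875 <= 1, Kraft's inequality IS satisfied.
A prefix code with these lengths CAN exist.

Kraft sum = 0.04296875. Satisfied.


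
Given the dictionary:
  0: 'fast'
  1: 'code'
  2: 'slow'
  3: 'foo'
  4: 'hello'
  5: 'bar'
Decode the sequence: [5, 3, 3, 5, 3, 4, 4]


Look up each index in the dictionary:
  5 -> 'bar'
  3 -> 'foo'
  3 -> 'foo'
  5 -> 'bar'
  3 -> 'foo'
  4 -> 'hello'
  4 -> 'hello'

Decoded: "bar foo foo bar foo hello hello"


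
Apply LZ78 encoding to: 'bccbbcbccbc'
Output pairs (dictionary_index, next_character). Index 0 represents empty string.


LZ78 encoding steps:
Dictionary: {0: ''}
Step 1: w='' (idx 0), next='b' -> output (0, 'b'), add 'b' as idx 1
Step 2: w='' (idx 0), next='c' -> output (0, 'c'), add 'c' as idx 2
Step 3: w='c' (idx 2), next='b' -> output (2, 'b'), add 'cb' as idx 3
Step 4: w='b' (idx 1), next='c' -> output (1, 'c'), add 'bc' as idx 4
Step 5: w='bc' (idx 4), next='c' -> output (4, 'c'), add 'bcc' as idx 5
Step 6: w='bc' (idx 4), end of input -> output (4, '')


Encoded: [(0, 'b'), (0, 'c'), (2, 'b'), (1, 'c'), (4, 'c'), (4, '')]


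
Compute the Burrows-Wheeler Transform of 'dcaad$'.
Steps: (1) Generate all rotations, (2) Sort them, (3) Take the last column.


Rotations (sorted):
  0: $dcaad -> last char: d
  1: aad$dc -> last char: c
  2: ad$dca -> last char: a
  3: caad$d -> last char: d
  4: d$dcaa -> last char: a
  5: dcaad$ -> last char: $


BWT = dcada$


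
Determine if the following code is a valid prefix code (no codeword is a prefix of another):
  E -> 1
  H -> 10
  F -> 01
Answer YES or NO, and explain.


Checking each pair (does one codeword prefix another?):
  E='1' vs H='10': prefix -- VIOLATION

NO -- this is NOT a valid prefix code. E (1) is a prefix of H (10).


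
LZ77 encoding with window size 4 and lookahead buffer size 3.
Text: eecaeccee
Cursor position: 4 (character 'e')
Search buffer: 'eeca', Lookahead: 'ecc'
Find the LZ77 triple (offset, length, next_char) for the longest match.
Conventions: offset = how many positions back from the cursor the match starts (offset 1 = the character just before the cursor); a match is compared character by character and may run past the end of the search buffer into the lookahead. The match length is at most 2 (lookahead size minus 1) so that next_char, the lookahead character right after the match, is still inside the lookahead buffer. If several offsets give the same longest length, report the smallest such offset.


Try each offset into the search buffer:
  offset=1 (pos 3, char 'a'): match length 0
  offset=2 (pos 2, char 'c'): match length 0
  offset=3 (pos 1, char 'e'): match length 2
  offset=4 (pos 0, char 'e'): match length 1
Longest match has length 2 at offset 3.
next_char = character at position 4 + 2 = 6 -> 'c'

Best match: offset=3, length=2 (matching 'ec' starting at position 1)
LZ77 triple: (3, 2, 'c')


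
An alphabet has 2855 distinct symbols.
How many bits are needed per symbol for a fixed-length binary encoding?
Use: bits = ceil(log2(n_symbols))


log2(2855) = 11.4793
Bracket: 2^11 = 2048 < 2855 <= 2^12 = 4096
So ceil(log2(2855)) = 12

bits = ceil(log2(2855)) = ceil(11.4793) = 12 bits


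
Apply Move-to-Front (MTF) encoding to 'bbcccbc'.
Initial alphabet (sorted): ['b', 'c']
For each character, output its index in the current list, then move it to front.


MTF encoding:
'b': index 0 in ['b', 'c'] -> ['b', 'c']
'b': index 0 in ['b', 'c'] -> ['b', 'c']
'c': index 1 in ['b', 'c'] -> ['c', 'b']
'c': index 0 in ['c', 'b'] -> ['c', 'b']
'c': index 0 in ['c', 'b'] -> ['c', 'b']
'b': index 1 in ['c', 'b'] -> ['b', 'c']
'c': index 1 in ['b', 'c'] -> ['c', 'b']


Output: [0, 0, 1, 0, 0, 1, 1]


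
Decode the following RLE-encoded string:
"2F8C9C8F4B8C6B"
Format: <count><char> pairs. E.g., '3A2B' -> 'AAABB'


Expanding each <count><char> pair:
  2F -> 'FF'
  8C -> 'CCCCCCCC'
  9C -> 'CCCCCCCCC'
  8F -> 'FFFFFFFF'
  4B -> 'BBBB'
  8C -> 'CCCCCCCC'
  6B -> 'BBBBBB'

Decoded = FFCCCCCCCCCCCCCCCCCFFFFFFFFBBBBCCCCCCCCBBBBBB


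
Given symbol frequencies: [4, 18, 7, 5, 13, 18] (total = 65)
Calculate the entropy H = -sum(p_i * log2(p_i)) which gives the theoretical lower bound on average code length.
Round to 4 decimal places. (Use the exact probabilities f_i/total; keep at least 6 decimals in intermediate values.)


Per-symbol terms -p_i * log2(p_i) with p_i = f_i/65:
  p = 4/65 = 0.061538: log2(p) = -4.022368, -p*log2(p) = 0.247530
  p = 18/65 = 0.276923: log2(p) = -1.852443, -p*log2(p) = 0.512984
  p = 7/65 = 0.107692: log2(p) = -3.215013, -p*log2(p) = 0.346232
  p = 5/65 = 0.076923: log2(p) = -3.700440, -p*log2(p) = 0.284649
  p = 13/65 = 0.200000: log2(p) = -2.321928, -p*log2(p) = 0.464386
  p = 18/65 = 0.276923: log2(p) = -1.852443, -p*log2(p) = 0.512984
H = 0.247530 + 0.512984 + 0.346232 + 0.284649 + 0.464386 + 0.512984 = 2.368765

H = 2.3688 bits/symbol


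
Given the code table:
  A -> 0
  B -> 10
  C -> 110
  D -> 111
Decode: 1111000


Decoding:
111 -> D
10 -> B
0 -> A
0 -> A


Result: DBAA


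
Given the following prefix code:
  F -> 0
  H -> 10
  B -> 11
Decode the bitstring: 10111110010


Decoding step by step:
Bits 10 -> H
Bits 11 -> B
Bits 11 -> B
Bits 10 -> H
Bits 0 -> F
Bits 10 -> H


Decoded message: HBBHFH


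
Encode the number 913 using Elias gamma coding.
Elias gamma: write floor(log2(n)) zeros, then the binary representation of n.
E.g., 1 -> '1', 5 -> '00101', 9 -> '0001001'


num_bits = floor(log2(913)) + 1 = 10
leading_zeros = num_bits - 1 = 9
binary(913) = 1110010001

Elias gamma(913) = '000000000' + '1110010001' = 0000000001110010001 (19 bits)


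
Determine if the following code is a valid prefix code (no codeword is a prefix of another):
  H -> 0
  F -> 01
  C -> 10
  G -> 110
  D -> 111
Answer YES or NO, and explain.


Checking each pair (does one codeword prefix another?):
  H='0' vs F='01': prefix -- VIOLATION

NO -- this is NOT a valid prefix code. H (0) is a prefix of F (01).


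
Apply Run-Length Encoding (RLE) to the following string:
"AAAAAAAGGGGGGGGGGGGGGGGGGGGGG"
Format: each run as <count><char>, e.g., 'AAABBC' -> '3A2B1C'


Scanning runs left to right:
  i=0: run of 'A' x 7 -> '7A'
  i=7: run of 'G' x 22 -> '22G'

RLE = 7A22G


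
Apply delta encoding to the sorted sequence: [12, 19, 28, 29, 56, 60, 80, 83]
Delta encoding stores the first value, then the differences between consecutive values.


First value: 12
Deltas:
  19 - 12 = 7
  28 - 19 = 9
  29 - 28 = 1
  56 - 29 = 27
  60 - 56 = 4
  80 - 60 = 20
  83 - 80 = 3


Delta encoded: [12, 7, 9, 1, 27, 4, 20, 3]


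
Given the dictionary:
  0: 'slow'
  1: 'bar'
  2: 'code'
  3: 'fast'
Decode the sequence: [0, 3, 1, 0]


Look up each index in the dictionary:
  0 -> 'slow'
  3 -> 'fast'
  1 -> 'bar'
  0 -> 'slow'

Decoded: "slow fast bar slow"


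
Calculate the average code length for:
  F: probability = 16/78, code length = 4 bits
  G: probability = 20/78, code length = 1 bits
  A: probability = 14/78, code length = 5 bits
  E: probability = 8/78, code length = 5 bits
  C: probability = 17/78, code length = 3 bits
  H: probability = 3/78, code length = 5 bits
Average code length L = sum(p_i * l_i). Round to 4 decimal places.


Weighted contributions p_i * l_i:
  F: (16/78) * 4 = 64/78
  G: (20/78) * 1 = 20/78
  A: (14/78) * 5 = 70/78
  E: (8/78) * 5 = 40/78
  C: (17/78) * 3 = 51/78
  H: (3/78) * 5 = 15/78
Sum = (64 + 20 + 70 + 40 + 51 + 15)/78 = 260/78

L = 260/78 = 3.3333 bits/symbol


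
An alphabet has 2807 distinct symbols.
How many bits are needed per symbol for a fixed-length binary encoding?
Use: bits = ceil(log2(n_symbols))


log2(2807) = 11.4548
Bracket: 2^11 = 2048 < 2807 <= 2^12 = 4096
So ceil(log2(2807)) = 12

bits = ceil(log2(2807)) = ceil(11.4548) = 12 bits


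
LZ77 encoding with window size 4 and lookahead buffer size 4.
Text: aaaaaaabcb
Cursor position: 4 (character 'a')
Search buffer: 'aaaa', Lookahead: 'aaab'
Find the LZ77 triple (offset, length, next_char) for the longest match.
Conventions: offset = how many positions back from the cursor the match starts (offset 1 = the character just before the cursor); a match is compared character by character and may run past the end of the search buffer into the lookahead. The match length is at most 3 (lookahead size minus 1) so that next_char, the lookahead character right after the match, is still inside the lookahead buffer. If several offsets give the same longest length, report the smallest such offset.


Try each offset into the search buffer:
  offset=1 (pos 3, char 'a'): match length 3
  offset=2 (pos 2, char 'a'): match length 3
  offset=3 (pos 1, char 'a'): match length 3
  offset=4 (pos 0, char 'a'): match length 3
Longest match has length 3, found at offsets 1, 2, 3, 4; take the smallest, offset 1.
next_char = character at position 4 + 3 = 7 -> 'b'

Best match: offset=1, length=3 (matching 'aaa' starting at position 3)
LZ77 triple: (1, 3, 'b')
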